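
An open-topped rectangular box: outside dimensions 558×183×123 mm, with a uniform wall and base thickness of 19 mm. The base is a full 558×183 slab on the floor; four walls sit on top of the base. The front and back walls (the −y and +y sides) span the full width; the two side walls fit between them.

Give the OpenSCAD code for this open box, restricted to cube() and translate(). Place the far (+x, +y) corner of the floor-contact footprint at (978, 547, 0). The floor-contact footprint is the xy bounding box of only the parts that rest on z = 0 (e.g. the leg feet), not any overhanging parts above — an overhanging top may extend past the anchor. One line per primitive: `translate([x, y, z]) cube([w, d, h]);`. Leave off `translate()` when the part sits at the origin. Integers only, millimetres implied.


translate([420, 364, 0]) cube([558, 183, 19]);
translate([420, 364, 19]) cube([558, 19, 104]);
translate([420, 528, 19]) cube([558, 19, 104]);
translate([420, 383, 19]) cube([19, 145, 104]);
translate([959, 383, 19]) cube([19, 145, 104]);


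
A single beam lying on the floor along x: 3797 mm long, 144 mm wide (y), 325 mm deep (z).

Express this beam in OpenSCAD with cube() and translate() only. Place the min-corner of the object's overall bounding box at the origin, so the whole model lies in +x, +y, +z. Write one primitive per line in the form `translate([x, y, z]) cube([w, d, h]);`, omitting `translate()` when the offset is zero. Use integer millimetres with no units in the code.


cube([3797, 144, 325]);


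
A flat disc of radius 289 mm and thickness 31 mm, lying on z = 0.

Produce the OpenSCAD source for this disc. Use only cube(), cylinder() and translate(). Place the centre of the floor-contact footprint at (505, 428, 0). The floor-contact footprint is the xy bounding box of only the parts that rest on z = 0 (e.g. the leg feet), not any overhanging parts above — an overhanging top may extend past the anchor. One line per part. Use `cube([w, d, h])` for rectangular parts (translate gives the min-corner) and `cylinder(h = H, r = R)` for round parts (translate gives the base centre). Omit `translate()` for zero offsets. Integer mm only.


translate([505, 428, 0]) cylinder(h = 31, r = 289);


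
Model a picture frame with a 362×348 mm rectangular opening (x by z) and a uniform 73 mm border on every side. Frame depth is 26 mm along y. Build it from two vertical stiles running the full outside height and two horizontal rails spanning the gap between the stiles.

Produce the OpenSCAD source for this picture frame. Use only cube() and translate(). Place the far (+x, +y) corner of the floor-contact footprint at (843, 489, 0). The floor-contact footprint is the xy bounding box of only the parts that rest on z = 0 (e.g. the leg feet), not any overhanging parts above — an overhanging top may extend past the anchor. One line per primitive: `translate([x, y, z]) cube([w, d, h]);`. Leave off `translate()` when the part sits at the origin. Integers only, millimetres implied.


translate([335, 463, 0]) cube([73, 26, 494]);
translate([770, 463, 0]) cube([73, 26, 494]);
translate([408, 463, 0]) cube([362, 26, 73]);
translate([408, 463, 421]) cube([362, 26, 73]);


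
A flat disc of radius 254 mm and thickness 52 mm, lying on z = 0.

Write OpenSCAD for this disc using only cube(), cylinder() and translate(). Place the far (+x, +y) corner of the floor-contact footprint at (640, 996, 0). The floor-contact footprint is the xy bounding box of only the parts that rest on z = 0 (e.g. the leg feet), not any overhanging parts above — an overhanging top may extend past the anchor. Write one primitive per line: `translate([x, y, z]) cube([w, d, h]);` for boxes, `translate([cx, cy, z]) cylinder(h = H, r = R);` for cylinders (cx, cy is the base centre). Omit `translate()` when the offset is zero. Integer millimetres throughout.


translate([386, 742, 0]) cylinder(h = 52, r = 254);


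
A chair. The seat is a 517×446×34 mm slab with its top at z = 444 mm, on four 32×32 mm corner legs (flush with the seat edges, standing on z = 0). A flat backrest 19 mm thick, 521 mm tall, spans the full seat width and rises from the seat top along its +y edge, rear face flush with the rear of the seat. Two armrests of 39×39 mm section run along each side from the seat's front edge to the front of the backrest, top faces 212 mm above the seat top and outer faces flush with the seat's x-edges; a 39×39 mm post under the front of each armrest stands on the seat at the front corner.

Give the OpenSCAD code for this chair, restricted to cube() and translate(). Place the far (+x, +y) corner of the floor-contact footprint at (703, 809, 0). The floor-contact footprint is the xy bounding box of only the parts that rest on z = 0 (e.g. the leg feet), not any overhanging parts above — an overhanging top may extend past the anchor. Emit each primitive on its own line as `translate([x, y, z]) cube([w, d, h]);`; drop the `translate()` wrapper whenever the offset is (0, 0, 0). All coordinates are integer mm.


translate([186, 363, 410]) cube([517, 446, 34]);
translate([186, 363, 0]) cube([32, 32, 410]);
translate([671, 363, 0]) cube([32, 32, 410]);
translate([186, 777, 0]) cube([32, 32, 410]);
translate([671, 777, 0]) cube([32, 32, 410]);
translate([186, 790, 444]) cube([517, 19, 521]);
translate([186, 363, 617]) cube([39, 427, 39]);
translate([664, 363, 617]) cube([39, 427, 39]);
translate([186, 363, 444]) cube([39, 39, 173]);
translate([664, 363, 444]) cube([39, 39, 173]);


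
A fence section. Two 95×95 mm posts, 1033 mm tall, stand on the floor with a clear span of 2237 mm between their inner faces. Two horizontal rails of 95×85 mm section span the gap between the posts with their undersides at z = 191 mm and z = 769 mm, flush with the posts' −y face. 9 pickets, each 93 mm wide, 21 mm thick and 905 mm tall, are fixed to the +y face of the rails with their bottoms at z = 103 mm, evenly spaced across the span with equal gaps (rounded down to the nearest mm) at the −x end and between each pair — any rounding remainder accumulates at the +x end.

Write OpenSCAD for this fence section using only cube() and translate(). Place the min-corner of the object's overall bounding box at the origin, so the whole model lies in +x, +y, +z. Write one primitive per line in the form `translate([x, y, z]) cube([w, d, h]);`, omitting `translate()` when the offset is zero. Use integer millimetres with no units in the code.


cube([95, 95, 1033]);
translate([2332, 0, 0]) cube([95, 95, 1033]);
translate([95, 0, 191]) cube([2237, 95, 85]);
translate([95, 0, 769]) cube([2237, 95, 85]);
translate([235, 95, 103]) cube([93, 21, 905]);
translate([468, 95, 103]) cube([93, 21, 905]);
translate([701, 95, 103]) cube([93, 21, 905]);
translate([934, 95, 103]) cube([93, 21, 905]);
translate([1167, 95, 103]) cube([93, 21, 905]);
translate([1400, 95, 103]) cube([93, 21, 905]);
translate([1633, 95, 103]) cube([93, 21, 905]);
translate([1866, 95, 103]) cube([93, 21, 905]);
translate([2099, 95, 103]) cube([93, 21, 905]);


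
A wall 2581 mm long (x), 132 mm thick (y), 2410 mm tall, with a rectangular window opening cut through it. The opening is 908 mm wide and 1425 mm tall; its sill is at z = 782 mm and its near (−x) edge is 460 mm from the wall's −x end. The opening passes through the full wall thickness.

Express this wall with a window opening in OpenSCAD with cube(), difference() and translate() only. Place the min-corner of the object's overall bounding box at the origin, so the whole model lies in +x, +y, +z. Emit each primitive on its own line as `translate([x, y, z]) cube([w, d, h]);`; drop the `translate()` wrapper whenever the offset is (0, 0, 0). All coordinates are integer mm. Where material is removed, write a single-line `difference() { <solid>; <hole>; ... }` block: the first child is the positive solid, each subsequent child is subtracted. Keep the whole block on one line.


difference() { cube([2581, 132, 2410]); translate([460, 0, 782]) cube([908, 132, 1425]); }


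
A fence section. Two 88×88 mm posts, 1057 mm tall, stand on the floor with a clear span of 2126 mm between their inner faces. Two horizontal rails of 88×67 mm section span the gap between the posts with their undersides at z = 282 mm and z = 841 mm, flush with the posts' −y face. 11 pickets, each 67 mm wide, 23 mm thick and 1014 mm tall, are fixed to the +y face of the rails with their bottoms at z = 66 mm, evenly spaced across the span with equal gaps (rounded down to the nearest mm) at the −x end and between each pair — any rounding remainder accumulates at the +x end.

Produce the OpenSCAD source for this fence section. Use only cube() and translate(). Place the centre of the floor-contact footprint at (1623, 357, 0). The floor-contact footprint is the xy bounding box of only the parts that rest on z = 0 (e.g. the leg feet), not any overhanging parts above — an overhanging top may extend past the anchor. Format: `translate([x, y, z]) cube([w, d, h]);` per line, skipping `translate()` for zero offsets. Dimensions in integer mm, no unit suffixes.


translate([472, 313, 0]) cube([88, 88, 1057]);
translate([2686, 313, 0]) cube([88, 88, 1057]);
translate([560, 313, 282]) cube([2126, 88, 67]);
translate([560, 313, 841]) cube([2126, 88, 67]);
translate([675, 401, 66]) cube([67, 23, 1014]);
translate([857, 401, 66]) cube([67, 23, 1014]);
translate([1039, 401, 66]) cube([67, 23, 1014]);
translate([1221, 401, 66]) cube([67, 23, 1014]);
translate([1403, 401, 66]) cube([67, 23, 1014]);
translate([1585, 401, 66]) cube([67, 23, 1014]);
translate([1767, 401, 66]) cube([67, 23, 1014]);
translate([1949, 401, 66]) cube([67, 23, 1014]);
translate([2131, 401, 66]) cube([67, 23, 1014]);
translate([2313, 401, 66]) cube([67, 23, 1014]);
translate([2495, 401, 66]) cube([67, 23, 1014]);


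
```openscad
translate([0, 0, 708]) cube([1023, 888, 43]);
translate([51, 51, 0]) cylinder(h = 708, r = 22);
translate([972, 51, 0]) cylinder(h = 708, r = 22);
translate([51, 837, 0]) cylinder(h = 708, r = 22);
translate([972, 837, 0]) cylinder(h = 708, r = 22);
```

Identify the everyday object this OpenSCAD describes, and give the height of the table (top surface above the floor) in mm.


A table. The table height is 751 mm.

A 1023×888×43 slab sits at z = 708 on four Ø44 mm round legs — a table. The top surface is at 708 + 43 = 751 mm.


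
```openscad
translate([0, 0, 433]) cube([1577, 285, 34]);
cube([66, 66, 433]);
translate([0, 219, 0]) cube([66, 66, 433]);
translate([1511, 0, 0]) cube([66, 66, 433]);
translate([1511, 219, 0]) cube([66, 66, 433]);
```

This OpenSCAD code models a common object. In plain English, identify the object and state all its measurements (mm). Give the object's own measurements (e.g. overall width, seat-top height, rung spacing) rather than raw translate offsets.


A long wooden bench with a 1577 mm (x) × 285 mm (y) seat, 34 mm thick, its top surface 467 mm above the floor. Four 66 mm square legs at the seat corners, flush with the edges, run from z = 0 to the seat underside.


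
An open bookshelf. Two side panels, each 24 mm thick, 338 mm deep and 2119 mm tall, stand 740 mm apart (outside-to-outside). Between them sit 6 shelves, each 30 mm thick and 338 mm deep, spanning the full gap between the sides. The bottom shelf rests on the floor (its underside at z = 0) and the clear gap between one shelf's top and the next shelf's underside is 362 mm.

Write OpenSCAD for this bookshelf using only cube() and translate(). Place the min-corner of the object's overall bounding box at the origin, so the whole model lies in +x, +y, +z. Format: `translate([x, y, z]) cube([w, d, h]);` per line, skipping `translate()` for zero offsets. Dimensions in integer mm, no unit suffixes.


cube([24, 338, 2119]);
translate([716, 0, 0]) cube([24, 338, 2119]);
translate([24, 0, 0]) cube([692, 338, 30]);
translate([24, 0, 392]) cube([692, 338, 30]);
translate([24, 0, 784]) cube([692, 338, 30]);
translate([24, 0, 1176]) cube([692, 338, 30]);
translate([24, 0, 1568]) cube([692, 338, 30]);
translate([24, 0, 1960]) cube([692, 338, 30]);


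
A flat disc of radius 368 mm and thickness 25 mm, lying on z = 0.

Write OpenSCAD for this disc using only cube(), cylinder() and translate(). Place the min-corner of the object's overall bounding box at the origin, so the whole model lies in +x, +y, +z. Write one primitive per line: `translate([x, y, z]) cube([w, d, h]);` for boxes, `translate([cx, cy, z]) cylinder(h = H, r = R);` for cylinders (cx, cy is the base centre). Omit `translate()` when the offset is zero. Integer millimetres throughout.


translate([368, 368, 0]) cylinder(h = 25, r = 368);


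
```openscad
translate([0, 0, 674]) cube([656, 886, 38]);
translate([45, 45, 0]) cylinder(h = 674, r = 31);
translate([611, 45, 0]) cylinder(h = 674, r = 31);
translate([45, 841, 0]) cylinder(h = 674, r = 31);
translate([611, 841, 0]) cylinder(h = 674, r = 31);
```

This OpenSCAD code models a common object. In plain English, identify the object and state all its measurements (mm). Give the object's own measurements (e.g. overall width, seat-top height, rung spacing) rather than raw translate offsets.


A rectangular dining table. The top is 656×886×38 mm with its upper surface at z = 712 mm. It stands on four round legs of 62 mm diameter, each leg's bounding box inset 14 mm from the nearest pair of top edges, running from the floor to the underside of the top.


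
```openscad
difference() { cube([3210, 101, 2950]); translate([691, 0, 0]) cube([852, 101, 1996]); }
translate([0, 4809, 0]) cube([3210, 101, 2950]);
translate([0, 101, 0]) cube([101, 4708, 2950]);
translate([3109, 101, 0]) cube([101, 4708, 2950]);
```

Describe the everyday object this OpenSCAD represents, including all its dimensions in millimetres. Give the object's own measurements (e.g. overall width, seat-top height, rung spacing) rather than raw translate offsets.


A single room: four walls, each 2950 mm tall and 101 mm thick, enclosing an outside footprint 3210×4910 mm (x × y), no floor or roof. The front and back walls (−y and +y sides) run the full x-width; the side walls fit between their inner faces. A door opening 852 mm wide and 1996 mm tall is cut through the front wall from the floor up, its −x edge 691 mm from the wall's −x end.


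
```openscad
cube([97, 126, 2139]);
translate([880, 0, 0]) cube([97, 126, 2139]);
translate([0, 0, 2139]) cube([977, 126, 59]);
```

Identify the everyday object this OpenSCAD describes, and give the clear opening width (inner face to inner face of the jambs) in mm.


A door frame. The clear opening width is 783 mm.

Two 2139 mm tall posts with a header on top — a door frame. The left jamb is 97 mm wide at x = 0; the right jamb starts at x = 880. The clear opening is 880 − 97 = 783 mm.


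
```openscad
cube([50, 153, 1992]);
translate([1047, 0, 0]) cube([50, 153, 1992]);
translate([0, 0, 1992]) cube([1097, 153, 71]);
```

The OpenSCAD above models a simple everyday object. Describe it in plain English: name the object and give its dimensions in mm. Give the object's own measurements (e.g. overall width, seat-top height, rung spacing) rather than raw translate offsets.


A door frame. The clear opening is 997 mm wide and 1992 mm high. Two 50 mm wide jambs, 153 mm deep, stand either side of the opening from the floor to the top of the opening. A 71 mm thick head sits across the top of both jambs, spanning the full outside width of the frame.


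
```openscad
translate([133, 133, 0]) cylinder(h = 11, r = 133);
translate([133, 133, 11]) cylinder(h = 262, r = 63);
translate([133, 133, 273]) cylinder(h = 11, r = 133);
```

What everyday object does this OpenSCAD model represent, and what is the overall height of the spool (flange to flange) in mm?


A spool. The overall height is 284 mm.

Three coaxial cylinders, large–small–large — a spool. Two 11 mm flanges and a 262 mm core give 11 + 262 + 11 = 284 mm.


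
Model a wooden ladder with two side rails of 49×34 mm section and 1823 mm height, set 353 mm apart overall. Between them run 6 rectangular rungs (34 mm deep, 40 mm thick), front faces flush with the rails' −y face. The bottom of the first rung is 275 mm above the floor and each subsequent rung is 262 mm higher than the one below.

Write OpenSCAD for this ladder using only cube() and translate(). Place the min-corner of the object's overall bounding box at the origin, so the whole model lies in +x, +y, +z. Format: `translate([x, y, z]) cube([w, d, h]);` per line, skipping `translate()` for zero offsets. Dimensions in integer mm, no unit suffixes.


cube([49, 34, 1823]);
translate([304, 0, 0]) cube([49, 34, 1823]);
translate([49, 0, 275]) cube([255, 34, 40]);
translate([49, 0, 537]) cube([255, 34, 40]);
translate([49, 0, 799]) cube([255, 34, 40]);
translate([49, 0, 1061]) cube([255, 34, 40]);
translate([49, 0, 1323]) cube([255, 34, 40]);
translate([49, 0, 1585]) cube([255, 34, 40]);


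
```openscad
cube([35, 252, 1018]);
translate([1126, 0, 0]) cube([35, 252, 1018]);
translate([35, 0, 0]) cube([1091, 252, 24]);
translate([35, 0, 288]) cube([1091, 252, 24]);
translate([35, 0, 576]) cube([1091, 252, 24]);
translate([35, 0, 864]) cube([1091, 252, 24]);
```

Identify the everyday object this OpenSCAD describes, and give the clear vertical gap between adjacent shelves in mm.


A bookshelf. The clear shelf gap is 264 mm.

Two tall side panels with 4 horizontal boards between them — a bookshelf. The first two shelf undersides are at z = 0 and z = 288; with shelf thickness 24, the clear gap is 288 − 0 − 24 = 264 mm.


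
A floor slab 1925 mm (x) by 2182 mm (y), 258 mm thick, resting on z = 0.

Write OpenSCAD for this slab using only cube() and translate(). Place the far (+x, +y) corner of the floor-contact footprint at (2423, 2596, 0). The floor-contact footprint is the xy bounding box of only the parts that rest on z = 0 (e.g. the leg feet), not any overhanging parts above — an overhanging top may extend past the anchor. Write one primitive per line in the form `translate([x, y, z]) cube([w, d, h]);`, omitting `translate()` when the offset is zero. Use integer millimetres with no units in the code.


translate([498, 414, 0]) cube([1925, 2182, 258]);


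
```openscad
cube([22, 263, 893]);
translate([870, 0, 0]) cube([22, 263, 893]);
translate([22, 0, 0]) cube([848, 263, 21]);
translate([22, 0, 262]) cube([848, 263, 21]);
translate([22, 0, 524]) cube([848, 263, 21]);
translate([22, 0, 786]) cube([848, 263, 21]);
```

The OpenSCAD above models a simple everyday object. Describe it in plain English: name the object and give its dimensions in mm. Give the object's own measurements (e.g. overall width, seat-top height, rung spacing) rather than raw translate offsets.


An open bookshelf. Two side panels, each 22 mm thick, 263 mm deep and 893 mm tall, stand 892 mm apart (outside-to-outside). Between them sit 4 shelves, each 21 mm thick and 263 mm deep, spanning the full gap between the sides. The bottom shelf rests on the floor (its underside at z = 0) and the clear gap between one shelf's top and the next shelf's underside is 241 mm.


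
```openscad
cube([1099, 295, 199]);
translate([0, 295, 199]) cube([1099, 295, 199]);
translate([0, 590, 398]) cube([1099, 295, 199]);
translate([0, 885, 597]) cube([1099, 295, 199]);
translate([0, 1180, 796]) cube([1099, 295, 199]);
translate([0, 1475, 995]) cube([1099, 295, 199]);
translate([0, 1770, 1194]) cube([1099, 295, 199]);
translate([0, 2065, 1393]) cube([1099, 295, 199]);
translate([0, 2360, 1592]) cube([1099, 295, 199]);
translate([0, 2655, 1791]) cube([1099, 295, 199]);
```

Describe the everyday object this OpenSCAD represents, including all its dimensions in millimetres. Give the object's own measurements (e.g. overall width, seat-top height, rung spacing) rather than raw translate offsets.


A straight staircase of 10 solid steps. Each step is 1099 mm wide (x), 295 mm deep (y, the going) and 199 mm tall (the rise). The first step rests on the floor; each subsequent step sits one going further in +y and one rise higher in +z, directly behind and above the previous step with no overlap.


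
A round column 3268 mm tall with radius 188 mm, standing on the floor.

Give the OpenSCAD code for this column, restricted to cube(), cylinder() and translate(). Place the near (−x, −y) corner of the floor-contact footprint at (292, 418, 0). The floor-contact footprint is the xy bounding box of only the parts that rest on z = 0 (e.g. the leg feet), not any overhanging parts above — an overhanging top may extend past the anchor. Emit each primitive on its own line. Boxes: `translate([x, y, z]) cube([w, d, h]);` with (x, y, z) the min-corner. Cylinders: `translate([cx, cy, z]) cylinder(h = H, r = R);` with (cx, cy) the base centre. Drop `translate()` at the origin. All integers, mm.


translate([480, 606, 0]) cylinder(h = 3268, r = 188);


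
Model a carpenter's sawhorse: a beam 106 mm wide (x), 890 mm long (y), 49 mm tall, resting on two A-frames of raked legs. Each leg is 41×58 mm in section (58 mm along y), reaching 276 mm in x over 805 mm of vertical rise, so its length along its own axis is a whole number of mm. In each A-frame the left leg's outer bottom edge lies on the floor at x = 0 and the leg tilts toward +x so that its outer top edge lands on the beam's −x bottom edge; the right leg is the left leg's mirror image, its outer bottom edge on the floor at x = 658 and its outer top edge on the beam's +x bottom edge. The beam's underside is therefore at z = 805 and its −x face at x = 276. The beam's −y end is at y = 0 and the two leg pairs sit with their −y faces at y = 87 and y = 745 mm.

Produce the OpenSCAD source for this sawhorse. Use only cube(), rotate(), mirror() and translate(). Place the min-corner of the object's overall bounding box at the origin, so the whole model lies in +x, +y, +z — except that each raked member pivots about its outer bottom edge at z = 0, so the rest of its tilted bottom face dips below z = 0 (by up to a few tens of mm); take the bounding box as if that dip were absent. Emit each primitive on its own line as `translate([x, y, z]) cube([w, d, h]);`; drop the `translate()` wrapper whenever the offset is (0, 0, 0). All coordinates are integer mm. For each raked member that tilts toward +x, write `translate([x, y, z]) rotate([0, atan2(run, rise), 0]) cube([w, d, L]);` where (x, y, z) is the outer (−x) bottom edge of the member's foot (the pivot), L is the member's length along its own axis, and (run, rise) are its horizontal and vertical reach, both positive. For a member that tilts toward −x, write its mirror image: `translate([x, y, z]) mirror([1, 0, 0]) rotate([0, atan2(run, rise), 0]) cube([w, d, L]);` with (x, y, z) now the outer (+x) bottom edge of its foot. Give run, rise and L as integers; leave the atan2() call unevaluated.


translate([276, 0, 805]) cube([106, 890, 49]);
translate([0, 87, 0]) rotate([0, atan2(276, 805), 0]) cube([41, 58, 851]);
translate([658, 87, 0]) mirror([1, 0, 0]) rotate([0, atan2(276, 805), 0]) cube([41, 58, 851]);
translate([0, 745, 0]) rotate([0, atan2(276, 805), 0]) cube([41, 58, 851]);
translate([658, 745, 0]) mirror([1, 0, 0]) rotate([0, atan2(276, 805), 0]) cube([41, 58, 851]);


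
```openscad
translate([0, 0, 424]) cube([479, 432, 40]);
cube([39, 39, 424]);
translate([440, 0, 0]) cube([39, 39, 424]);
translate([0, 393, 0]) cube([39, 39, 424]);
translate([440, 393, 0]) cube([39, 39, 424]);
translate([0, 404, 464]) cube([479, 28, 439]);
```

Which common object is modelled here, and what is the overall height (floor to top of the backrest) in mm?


A chair. The overall height is 903 mm.

A slab on four corner posts with a tall panel at the back — a chair. The seat slab sits at z = 424 with thickness 40, and the 439 mm backrest starts at the seat top, so the overall height is 424 + 40 + 439 = 903 mm.


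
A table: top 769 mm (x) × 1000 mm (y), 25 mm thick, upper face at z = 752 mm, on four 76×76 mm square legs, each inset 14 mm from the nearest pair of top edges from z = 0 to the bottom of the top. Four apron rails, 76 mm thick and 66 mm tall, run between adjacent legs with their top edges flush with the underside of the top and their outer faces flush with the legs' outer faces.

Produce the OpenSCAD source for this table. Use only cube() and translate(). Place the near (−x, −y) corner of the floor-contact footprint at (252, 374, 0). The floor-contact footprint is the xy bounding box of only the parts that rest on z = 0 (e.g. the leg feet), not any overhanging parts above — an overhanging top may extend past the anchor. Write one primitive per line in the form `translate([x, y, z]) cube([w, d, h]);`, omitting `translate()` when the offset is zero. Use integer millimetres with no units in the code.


translate([238, 360, 727]) cube([769, 1000, 25]);
translate([252, 374, 0]) cube([76, 76, 727]);
translate([917, 374, 0]) cube([76, 76, 727]);
translate([252, 1270, 0]) cube([76, 76, 727]);
translate([917, 1270, 0]) cube([76, 76, 727]);
translate([328, 374, 661]) cube([589, 76, 66]);
translate([328, 1270, 661]) cube([589, 76, 66]);
translate([252, 450, 661]) cube([76, 820, 66]);
translate([917, 450, 661]) cube([76, 820, 66]);


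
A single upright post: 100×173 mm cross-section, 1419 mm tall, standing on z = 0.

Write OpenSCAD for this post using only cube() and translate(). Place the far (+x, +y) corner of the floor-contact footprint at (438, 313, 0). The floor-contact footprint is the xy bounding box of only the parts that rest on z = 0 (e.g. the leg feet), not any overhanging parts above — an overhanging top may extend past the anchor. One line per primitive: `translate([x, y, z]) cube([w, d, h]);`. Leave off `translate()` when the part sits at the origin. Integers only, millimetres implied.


translate([338, 140, 0]) cube([100, 173, 1419]);


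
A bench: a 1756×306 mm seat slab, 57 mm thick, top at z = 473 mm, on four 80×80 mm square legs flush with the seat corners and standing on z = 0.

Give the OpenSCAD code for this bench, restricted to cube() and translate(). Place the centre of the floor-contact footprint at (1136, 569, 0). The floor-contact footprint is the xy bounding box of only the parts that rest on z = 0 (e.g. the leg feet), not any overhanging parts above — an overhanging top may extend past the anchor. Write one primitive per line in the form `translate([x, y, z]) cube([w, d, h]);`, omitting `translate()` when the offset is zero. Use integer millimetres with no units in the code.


translate([258, 416, 416]) cube([1756, 306, 57]);
translate([258, 416, 0]) cube([80, 80, 416]);
translate([258, 642, 0]) cube([80, 80, 416]);
translate([1934, 416, 0]) cube([80, 80, 416]);
translate([1934, 642, 0]) cube([80, 80, 416]);


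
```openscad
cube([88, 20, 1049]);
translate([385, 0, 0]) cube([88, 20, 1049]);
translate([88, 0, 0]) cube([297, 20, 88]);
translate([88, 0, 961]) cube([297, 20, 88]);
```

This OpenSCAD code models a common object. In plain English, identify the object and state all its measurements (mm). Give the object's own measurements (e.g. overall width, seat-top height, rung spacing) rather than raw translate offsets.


A rectangular picture frame lying in the x–z plane (depth along y). The opening is 297 mm wide (x) by 873 mm tall (z), surrounded by a border 88 mm wide on all four sides. The frame is 20 mm deep and is made of two full-height vertical stiles with two horizontal rails fitted between them.


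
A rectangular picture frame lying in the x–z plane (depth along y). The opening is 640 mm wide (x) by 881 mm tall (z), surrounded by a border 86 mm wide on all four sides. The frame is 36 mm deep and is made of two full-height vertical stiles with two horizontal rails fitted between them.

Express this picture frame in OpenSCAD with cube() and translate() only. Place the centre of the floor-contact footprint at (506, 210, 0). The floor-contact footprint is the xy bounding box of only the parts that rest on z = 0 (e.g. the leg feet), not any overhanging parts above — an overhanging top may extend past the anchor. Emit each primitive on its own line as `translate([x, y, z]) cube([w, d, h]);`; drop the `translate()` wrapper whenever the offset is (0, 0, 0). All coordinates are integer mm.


translate([100, 192, 0]) cube([86, 36, 1053]);
translate([826, 192, 0]) cube([86, 36, 1053]);
translate([186, 192, 0]) cube([640, 36, 86]);
translate([186, 192, 967]) cube([640, 36, 86]);


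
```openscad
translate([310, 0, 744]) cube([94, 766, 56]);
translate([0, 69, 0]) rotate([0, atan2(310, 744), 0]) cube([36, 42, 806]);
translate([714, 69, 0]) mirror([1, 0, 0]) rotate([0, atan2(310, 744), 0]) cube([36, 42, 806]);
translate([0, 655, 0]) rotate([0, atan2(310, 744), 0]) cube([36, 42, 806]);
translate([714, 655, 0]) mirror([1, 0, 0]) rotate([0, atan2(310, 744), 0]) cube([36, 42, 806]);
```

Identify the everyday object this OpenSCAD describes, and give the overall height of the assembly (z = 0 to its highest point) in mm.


A sawhorse. The overall height is 800 mm.

A beam across two mirrored pairs of raked legs — a sawhorse. The beam's underside is at z = 744 (matching the legs' vertical rise in atan2(310, 744)) and the beam is 56 mm tall, so its top is at 744 + 56 = 800 mm. The raked legs top out at the beam's underside, so that is the highest point.


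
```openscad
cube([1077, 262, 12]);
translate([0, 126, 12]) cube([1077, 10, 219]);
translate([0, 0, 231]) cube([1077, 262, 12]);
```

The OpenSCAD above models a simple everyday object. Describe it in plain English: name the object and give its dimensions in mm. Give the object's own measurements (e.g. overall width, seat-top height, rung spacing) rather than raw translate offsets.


An I-beam lying along x, 1077 mm long. Overall section height 243 mm. Two flanges 262 mm wide (y) and 12 mm thick, one on the floor and one at the top; a web 10 mm thick runs between them, centred on the flange width.


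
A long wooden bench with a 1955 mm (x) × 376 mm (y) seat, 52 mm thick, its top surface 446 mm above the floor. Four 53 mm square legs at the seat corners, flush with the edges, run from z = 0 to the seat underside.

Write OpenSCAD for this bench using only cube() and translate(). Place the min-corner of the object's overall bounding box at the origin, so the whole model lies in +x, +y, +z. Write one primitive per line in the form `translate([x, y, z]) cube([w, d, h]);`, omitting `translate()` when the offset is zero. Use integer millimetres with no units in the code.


// leg_h = 446 − 52 = 394
translate([0, 0, 394]) cube([1955, 376, 52]);
cube([53, 53, 394]);
translate([0, 323, 0]) cube([53, 53, 394]);
translate([1902, 0, 0]) cube([53, 53, 394]);
translate([1902, 323, 0]) cube([53, 53, 394]);


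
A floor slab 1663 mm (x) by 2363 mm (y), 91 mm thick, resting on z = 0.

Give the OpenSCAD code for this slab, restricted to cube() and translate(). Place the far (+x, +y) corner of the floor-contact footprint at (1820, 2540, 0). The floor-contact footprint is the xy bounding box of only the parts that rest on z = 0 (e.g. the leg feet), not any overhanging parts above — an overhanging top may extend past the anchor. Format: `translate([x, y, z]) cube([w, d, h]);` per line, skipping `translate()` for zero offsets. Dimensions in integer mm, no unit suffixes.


translate([157, 177, 0]) cube([1663, 2363, 91]);


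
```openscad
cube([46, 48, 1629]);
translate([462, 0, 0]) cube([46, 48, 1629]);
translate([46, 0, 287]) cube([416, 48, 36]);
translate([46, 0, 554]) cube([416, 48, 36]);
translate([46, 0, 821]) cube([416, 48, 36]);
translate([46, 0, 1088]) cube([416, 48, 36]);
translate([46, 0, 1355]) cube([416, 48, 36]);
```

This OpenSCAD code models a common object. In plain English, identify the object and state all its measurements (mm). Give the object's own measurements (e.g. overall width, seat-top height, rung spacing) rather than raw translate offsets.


A straight ladder. Two 46×48 mm vertical rails, 1629 mm tall, stand 508 mm apart (outside-to-outside) with their front faces coplanar on the −y side. 5 rungs, each 48 mm deep and 36 mm tall, span between the inner faces of the rails, front faces flush with the rails. The lowest rung's underside is at z = 287 mm and rungs are spaced 267 mm apart (underside to underside).


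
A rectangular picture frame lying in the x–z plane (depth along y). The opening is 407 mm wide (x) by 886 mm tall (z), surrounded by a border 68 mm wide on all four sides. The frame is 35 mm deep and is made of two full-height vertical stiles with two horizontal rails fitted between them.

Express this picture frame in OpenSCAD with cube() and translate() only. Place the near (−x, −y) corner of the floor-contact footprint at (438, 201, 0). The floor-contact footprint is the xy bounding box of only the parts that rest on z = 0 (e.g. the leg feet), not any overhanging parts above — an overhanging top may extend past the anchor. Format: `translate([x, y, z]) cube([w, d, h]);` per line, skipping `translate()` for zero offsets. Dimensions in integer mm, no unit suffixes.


translate([438, 201, 0]) cube([68, 35, 1022]);
translate([913, 201, 0]) cube([68, 35, 1022]);
translate([506, 201, 0]) cube([407, 35, 68]);
translate([506, 201, 954]) cube([407, 35, 68]);


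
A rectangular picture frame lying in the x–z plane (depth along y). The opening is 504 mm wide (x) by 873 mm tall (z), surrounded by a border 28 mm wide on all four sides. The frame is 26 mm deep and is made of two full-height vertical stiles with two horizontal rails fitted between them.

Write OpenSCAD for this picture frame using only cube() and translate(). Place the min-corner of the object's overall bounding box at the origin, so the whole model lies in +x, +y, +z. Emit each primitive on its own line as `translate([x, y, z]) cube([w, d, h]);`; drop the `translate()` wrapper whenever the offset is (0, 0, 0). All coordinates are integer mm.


cube([28, 26, 929]);
translate([532, 0, 0]) cube([28, 26, 929]);
translate([28, 0, 0]) cube([504, 26, 28]);
translate([28, 0, 901]) cube([504, 26, 28]);


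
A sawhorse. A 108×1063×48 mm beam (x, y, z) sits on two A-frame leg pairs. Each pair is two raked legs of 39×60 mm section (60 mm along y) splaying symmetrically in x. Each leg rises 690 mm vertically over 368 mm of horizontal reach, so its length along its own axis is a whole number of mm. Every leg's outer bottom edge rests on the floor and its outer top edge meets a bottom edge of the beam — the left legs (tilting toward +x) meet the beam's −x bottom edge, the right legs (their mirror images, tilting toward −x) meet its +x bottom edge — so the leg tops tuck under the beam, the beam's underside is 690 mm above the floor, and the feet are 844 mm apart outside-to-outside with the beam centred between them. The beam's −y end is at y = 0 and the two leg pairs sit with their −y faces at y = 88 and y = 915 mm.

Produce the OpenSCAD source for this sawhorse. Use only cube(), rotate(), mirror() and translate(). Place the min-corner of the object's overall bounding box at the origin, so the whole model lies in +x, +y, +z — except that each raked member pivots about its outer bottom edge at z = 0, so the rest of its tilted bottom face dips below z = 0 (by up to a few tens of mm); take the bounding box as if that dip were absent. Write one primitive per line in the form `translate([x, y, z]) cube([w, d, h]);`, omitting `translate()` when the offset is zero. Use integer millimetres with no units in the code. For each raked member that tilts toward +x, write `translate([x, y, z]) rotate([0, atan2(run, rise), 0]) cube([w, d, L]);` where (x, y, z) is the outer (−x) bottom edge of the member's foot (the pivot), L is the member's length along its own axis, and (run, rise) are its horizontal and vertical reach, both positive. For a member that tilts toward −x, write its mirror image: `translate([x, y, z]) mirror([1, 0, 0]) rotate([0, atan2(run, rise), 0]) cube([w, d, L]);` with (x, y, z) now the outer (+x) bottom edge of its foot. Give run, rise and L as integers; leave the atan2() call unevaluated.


translate([368, 0, 690]) cube([108, 1063, 48]);
translate([0, 88, 0]) rotate([0, atan2(368, 690), 0]) cube([39, 60, 782]);
translate([844, 88, 0]) mirror([1, 0, 0]) rotate([0, atan2(368, 690), 0]) cube([39, 60, 782]);
translate([0, 915, 0]) rotate([0, atan2(368, 690), 0]) cube([39, 60, 782]);
translate([844, 915, 0]) mirror([1, 0, 0]) rotate([0, atan2(368, 690), 0]) cube([39, 60, 782]);


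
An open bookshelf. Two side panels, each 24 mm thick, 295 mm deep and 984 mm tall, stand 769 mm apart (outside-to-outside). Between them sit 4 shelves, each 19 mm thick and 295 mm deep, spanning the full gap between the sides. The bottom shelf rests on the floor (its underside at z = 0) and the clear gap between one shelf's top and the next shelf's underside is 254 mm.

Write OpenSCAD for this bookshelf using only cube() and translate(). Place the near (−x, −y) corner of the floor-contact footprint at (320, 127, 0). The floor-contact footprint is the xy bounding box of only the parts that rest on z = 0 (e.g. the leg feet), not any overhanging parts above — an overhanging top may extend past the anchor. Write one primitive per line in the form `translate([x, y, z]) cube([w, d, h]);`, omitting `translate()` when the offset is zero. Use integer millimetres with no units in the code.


translate([320, 127, 0]) cube([24, 295, 984]);
translate([1065, 127, 0]) cube([24, 295, 984]);
translate([344, 127, 0]) cube([721, 295, 19]);
translate([344, 127, 273]) cube([721, 295, 19]);
translate([344, 127, 546]) cube([721, 295, 19]);
translate([344, 127, 819]) cube([721, 295, 19]);


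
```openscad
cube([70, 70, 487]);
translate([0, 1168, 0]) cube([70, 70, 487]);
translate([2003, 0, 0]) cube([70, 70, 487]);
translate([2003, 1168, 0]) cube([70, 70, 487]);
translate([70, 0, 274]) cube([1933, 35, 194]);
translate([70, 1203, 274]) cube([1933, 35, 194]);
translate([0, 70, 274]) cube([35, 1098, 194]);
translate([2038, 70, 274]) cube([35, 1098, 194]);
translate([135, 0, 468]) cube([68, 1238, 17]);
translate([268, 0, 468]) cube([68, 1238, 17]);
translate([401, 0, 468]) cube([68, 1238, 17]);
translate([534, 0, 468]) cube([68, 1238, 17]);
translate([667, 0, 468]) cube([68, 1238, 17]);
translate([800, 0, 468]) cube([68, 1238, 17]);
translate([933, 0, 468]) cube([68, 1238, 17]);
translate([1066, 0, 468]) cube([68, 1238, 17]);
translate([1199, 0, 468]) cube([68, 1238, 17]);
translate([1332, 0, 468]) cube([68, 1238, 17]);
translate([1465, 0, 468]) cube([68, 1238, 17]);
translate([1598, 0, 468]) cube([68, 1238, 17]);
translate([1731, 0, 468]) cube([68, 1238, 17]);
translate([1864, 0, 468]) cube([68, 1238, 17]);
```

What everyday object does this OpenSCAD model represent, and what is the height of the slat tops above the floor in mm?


A bed frame. The slat-top height is 485 mm.

Four posts, four rails, and a row of slats — a bed frame. Slats sit on the rails at z = 274 + 194 = 468; with slat thickness 17, the top is 485 mm.


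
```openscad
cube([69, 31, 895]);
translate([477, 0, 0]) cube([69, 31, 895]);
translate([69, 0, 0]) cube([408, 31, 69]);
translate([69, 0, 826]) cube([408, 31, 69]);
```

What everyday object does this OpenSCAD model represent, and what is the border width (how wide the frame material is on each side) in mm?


A picture frame. The border width is 69 mm.

Four thin pieces enclosing a rectangular opening — a picture frame. The two full-height stiles are 895 mm tall; the top rail sits at z = 826 and is 69 mm tall, so the border above the opening is 895 − 826 = 69 mm, matching the stile x-width.


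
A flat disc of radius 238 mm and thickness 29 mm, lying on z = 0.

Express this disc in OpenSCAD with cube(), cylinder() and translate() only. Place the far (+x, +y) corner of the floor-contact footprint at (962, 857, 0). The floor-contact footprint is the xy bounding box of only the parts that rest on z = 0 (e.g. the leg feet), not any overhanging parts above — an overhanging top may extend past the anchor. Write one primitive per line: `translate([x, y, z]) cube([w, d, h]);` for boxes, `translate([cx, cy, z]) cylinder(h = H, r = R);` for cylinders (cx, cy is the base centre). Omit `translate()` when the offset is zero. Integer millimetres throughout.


translate([724, 619, 0]) cylinder(h = 29, r = 238);
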